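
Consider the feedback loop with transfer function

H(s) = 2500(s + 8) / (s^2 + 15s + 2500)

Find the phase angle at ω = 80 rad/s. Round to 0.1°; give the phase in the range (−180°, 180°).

At s = jω = j80:
zero (s+8): 8 + j80 → |·| = √(8²+80²) = √6464 ≈ 80.399, ∠ = arctan(80/8) ≈ 84.29°
quadratic: (j80)² + 15·j80 + 2500 = -3900 + j1200 → |·| ≈ 4080.4, ∠ ≈ 162.90°
∠H = 84.29° − 162.90° = -78.61°

-78.6°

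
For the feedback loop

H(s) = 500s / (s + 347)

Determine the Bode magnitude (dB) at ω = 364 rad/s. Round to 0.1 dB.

51.2 dB

At s = jω = j364:
zero at origin: s = j364 → |·| = 364, ∠ = 90.00°
pole (s+347): 347 + j364 → |·| = √(347²+364²) = √252905 ≈ 502.9, ∠ = arctan(364/347) ≈ 46.37°
|H| = 500 · 364 / 502.9 ≈ 361.9
Gain = 20 log₁₀(361.9) ≈ 51.17 dB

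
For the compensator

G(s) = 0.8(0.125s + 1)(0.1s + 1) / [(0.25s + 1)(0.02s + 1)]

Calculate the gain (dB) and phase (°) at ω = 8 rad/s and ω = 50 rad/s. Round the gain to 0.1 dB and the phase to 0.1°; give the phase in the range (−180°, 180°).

ω = 8: -3.9 dB, 11.1°; ω = 50: 3.3 dB, 29.2°

At ω = 8 rad/s:
zero (1 + j8·0.125) = 1 + j1 → |·| ≈ 1.4142, ∠ ≈ 45.00°
zero (1 + j8·0.1) = 1 + j0.8 → |·| ≈ 1.2806, ∠ ≈ 38.66°
pole (1 + j8·0.25) = 1 + j2 → |·| ≈ 2.2361, ∠ ≈ 63.43°
pole (1 + j8·0.02) = 1 + j0.16 → |·| ≈ 1.0127, ∠ ≈ 9.09°
|G| = 0.8 · 1.4142 · 1.2806 / (2.2361 · 1.0127) ≈ 0.6398
Gain = 20 log₁₀(0.6398) ≈ -3.88 dB
∠G = (45.00° + 38.66°) − (63.43° + 9.09°) = 11.14°

At ω = 50 rad/s:
zero (1 + j50·0.125) = 1 + j6.25 → |·| ≈ 6.3295, ∠ ≈ 80.91°
zero (1 + j50·0.1) = 1 + j5 → |·| ≈ 5.099, ∠ ≈ 78.69°
pole (1 + j50·0.25) = 1 + j12.5 → |·| ≈ 12.54, ∠ ≈ 85.43°
pole (1 + j50·0.02) = 1 + j1 → |·| ≈ 1.4142, ∠ ≈ 45.00°
|G| = 0.8 · 6.3295 · 5.099 / (12.54 · 1.4142) ≈ 1.4559
Gain = 20 log₁₀(1.4559) ≈ 3.26 dB
∠G = (80.91° + 78.69°) − (85.43° + 45.00°) = 29.17°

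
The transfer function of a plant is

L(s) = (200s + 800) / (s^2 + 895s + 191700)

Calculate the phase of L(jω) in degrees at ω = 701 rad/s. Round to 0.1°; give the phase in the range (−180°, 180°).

-25.9°

Substitute s = j701:
Numerator: 200(j701) + 800 = 800 + j140200
Denominator: (j701)^2 + 895(j701) + 191700 = -299701 + j627395
|N| = √(800² + 140200²) ≈ 1.402e+05, ∠N ≈ 89.67°
|D| = √(299701² + 627395²) ≈ 6.953e+05, ∠D ≈ 115.53°
∠L = 89.67° − 115.53° = -25.86°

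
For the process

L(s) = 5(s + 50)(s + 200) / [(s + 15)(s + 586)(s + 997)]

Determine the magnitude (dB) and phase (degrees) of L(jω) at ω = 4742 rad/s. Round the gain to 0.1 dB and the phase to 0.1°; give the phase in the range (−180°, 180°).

At s = jω = j4742:
zero (s+50): 50 + j4742 → |·| = √(50²+4742²) = √22489064 ≈ 4742.3, ∠ = arctan(4742/50) ≈ 89.40°
zero (s+200): 200 + j4742 → |·| = √(200²+4742²) = √22526564 ≈ 4746.2, ∠ = arctan(4742/200) ≈ 87.58°
pole (s+15): 15 + j4742 → |·| = √(15²+4742²) = √22486789 ≈ 4742, ∠ = arctan(4742/15) ≈ 89.82°
pole (s+586): 586 + j4742 → |·| = √(586²+4742²) = √22829960 ≈ 4778.1, ∠ = arctan(4742/586) ≈ 82.96°
pole (s+997): 997 + j4742 → |·| = √(997²+4742²) = √23480573 ≈ 4845.7, ∠ = arctan(4742/997) ≈ 78.13°
|L| = 5 · 2.2508e+07 / 1.0979e+11 ≈ 0.001025
Gain = 20 log₁₀(0.001025) ≈ -59.79 dB
∠L = 176.98° − 250.91° = -73.93°

-59.8 dB, -73.9°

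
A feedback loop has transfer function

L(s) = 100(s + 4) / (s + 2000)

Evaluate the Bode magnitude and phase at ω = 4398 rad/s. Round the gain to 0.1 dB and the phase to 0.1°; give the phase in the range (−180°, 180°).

At s = jω = j4398:
zero (s+4): 4 + j4398 → |·| = √(4²+4398²) = √19342420 ≈ 4398, ∠ = arctan(4398/4) ≈ 89.95°
pole (s+2000): 2000 + j4398 → |·| = √(2000²+4398²) = √23342404 ≈ 4831.4, ∠ = arctan(4398/2000) ≈ 65.55°
|L| = 100 · 4398 / 4831.4 ≈ 91.03
Gain = 20 log₁₀(91.03) ≈ 39.18 dB
∠L = 89.95° − 65.55° = 24.40°

39.2 dB, 24.4°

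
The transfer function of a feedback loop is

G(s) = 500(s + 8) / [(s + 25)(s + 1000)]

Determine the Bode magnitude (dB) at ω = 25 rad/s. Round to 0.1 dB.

At s = jω = j25:
zero (s+8): 8 + j25 → |·| = √(8²+25²) = √689 ≈ 26.249, ∠ = arctan(25/8) ≈ 72.26°
pole (s+25): 25 + j25 → |·| = √(25²+25²) = √1250 ≈ 35.355, ∠ = arctan(25/25) ≈ 45.00°
pole (s+1000): 1000 + j25 → |·| = √(1000²+25²) = √1000625 ≈ 1000.3, ∠ = arctan(25/1000) ≈ 1.43°
|G| = 500 · 26.249 / 35366 ≈ 0.37111
Gain = 20 log₁₀(0.37111) ≈ -8.61 dB

-8.6 dB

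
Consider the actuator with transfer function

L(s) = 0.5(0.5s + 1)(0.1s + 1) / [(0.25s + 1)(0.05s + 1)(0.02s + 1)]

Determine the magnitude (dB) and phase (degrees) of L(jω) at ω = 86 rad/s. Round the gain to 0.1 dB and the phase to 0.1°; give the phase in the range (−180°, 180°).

At ω = 86 rad/s:
zero (1 + j86·0.5) = 1 + j43 → |·| ≈ 43.012, ∠ ≈ 88.67°
zero (1 + j86·0.1) = 1 + j8.6 → |·| ≈ 8.6579, ∠ ≈ 83.37°
pole (1 + j86·0.25) = 1 + j21.5 → |·| ≈ 21.523, ∠ ≈ 87.34°
pole (1 + j86·0.05) = 1 + j4.3 → |·| ≈ 4.4147, ∠ ≈ 76.91°
pole (1 + j86·0.02) = 1 + j1.72 → |·| ≈ 1.9896, ∠ ≈ 59.83°
|L| = 0.5 · 43.012 · 8.6579 / (21.523 · 4.4147 · 1.9896) ≈ 0.98492
Gain = 20 log₁₀(0.98492) ≈ -0.13 dB
∠L = (88.67° + 83.37°) − (87.34° + 76.91° + 59.83°) = -52.04°

-0.1 dB, -52.0°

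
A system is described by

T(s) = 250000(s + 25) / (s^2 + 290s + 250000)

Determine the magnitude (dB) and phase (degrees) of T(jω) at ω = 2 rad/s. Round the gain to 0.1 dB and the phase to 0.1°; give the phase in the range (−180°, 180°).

28.0 dB, 4.4°

At s = jω = j2:
zero (s+25): 25 + j2 → |·| = √(25²+2²) = √629 ≈ 25.08, ∠ = arctan(2/25) ≈ 4.57°
quadratic: (j2)² + 290·j2 + 250000 = 249996 + j580 → |·| ≈ 2.5e+05, ∠ ≈ 0.13°
|T| = 250000 · 25.08 / 2.5e+05 ≈ 25.08
Gain = 20 log₁₀(25.08) ≈ 27.99 dB
∠T = 4.57° − 0.13° = 4.44°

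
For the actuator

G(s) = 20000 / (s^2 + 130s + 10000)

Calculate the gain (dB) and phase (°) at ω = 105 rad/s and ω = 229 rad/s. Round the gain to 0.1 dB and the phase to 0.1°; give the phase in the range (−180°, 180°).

At s = jω = j105:
quadratic: (j105)² + 130·j105 + 10000 = -1025 + j13650 → |·| ≈ 13688, ∠ ≈ 94.29°
|G| = 20000 / 13688 ≈ 1.4611
Gain = 20 log₁₀(1.4611) ≈ 3.29 dB
∠G = 0.00° − 94.29° = -94.29°

At s = jω = j229:
quadratic: (j229)² + 130·j229 + 10000 = -42441 + j29770 → |·| ≈ 51841, ∠ ≈ 144.95°
|G| = 20000 / 51841 ≈ 0.3858
Gain = 20 log₁₀(0.3858) ≈ -8.27 dB
∠G = 0.00° − 144.95° = -144.95°

ω = 105: 3.3 dB, -94.3°; ω = 229: -8.3 dB, -145.0°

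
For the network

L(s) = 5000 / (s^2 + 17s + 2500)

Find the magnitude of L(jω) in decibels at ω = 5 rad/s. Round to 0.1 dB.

At s = jω = j5:
quadratic: (j5)² + 17·j5 + 2500 = 2475 + j85 → |·| ≈ 2476.5, ∠ ≈ 1.97°
|L| = 5000 / 2476.5 ≈ 2.019
Gain = 20 log₁₀(2.019) ≈ 6.10 dB

6.1 dB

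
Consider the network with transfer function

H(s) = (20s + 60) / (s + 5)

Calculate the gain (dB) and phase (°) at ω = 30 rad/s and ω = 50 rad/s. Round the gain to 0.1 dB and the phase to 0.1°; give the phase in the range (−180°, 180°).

ω = 30: 25.9 dB, 3.8°; ω = 50: 26.0 dB, 2.3°

Substitute s = j30:
Numerator: 20(j30) + 60 = 60 + j600
Denominator: (j30) + 5 = 5 + j30
|N| = √(60² + 600²) ≈ 602.99, ∠N ≈ 84.29°
|D| = √(5² + 30²) ≈ 30.414, ∠D ≈ 80.54°
|H| = 602.99 / 30.414 ≈ 19.826
Gain = 20 log₁₀(19.826) ≈ 25.94 dB
∠H = 84.29° − 80.54° = 3.75°

Substitute s = j50:
Numerator: 20(j50) + 60 = 60 + j1000
Denominator: (j50) + 5 = 5 + j50
|N| = √(60² + 1000²) ≈ 1001.8, ∠N ≈ 86.57°
|D| = √(5² + 50²) ≈ 50.249, ∠D ≈ 84.29°
|H| = 1001.8 / 50.249 ≈ 19.937
Gain = 20 log₁₀(19.937) ≈ 25.99 dB
∠H = 86.57° − 84.29° = 2.28°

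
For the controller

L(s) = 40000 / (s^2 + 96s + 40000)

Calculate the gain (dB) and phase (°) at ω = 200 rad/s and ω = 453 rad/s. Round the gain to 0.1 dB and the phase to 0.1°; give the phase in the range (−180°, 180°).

ω = 200: 6.4 dB, -90.0°; ω = 453: -12.6 dB, -165.3°

At s = jω = j200:
quadratic: (j200)² + 96·j200 + 40000 = 0 + j19200 → |·| ≈ 19200, ∠ ≈ 90.00°
|L| = 40000 / 19200 ≈ 2.0833
Gain = 20 log₁₀(2.0833) ≈ 6.38 dB
∠L = 0.00° − 90.00° = -90.00°

At s = jω = j453:
quadratic: (j453)² + 96·j453 + 40000 = -165209 + j43488 → |·| ≈ 1.7084e+05, ∠ ≈ 165.25°
|L| = 40000 / 1.7084e+05 ≈ 0.23414
Gain = 20 log₁₀(0.23414) ≈ -12.61 dB
∠L = 0.00° − 165.25° = -165.25°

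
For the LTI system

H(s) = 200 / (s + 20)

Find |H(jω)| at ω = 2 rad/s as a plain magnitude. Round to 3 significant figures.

9.95

Substitute s = j2:
Numerator: 200 = 200 + j0
Denominator: (j2) + 20 = 20 + j2
|N| = √(200² + 0²) ≈ 200, ∠N ≈ 0.00°
|D| = √(20² + 2²) ≈ 20.1, ∠D ≈ 5.71°
|H| = 200 / 20.1 ≈ 9.9502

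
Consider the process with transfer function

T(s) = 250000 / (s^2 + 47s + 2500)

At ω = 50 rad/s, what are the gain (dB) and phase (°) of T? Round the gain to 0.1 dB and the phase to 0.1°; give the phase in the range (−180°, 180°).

At s = jω = j50:
quadratic: (j50)² + 47·j50 + 2500 = 0 + j2350 → |·| ≈ 2350, ∠ ≈ 90.00°
|T| = 250000 / 2350 ≈ 106.38
Gain = 20 log₁₀(106.38) ≈ 40.54 dB
∠T = 0.00° − 90.00° = -90.00°

40.5 dB, -90.0°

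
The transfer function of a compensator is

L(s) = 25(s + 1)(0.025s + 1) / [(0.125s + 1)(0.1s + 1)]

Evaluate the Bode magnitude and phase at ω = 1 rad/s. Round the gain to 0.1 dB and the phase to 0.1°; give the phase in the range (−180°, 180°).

At ω = 1 rad/s:
zero (1 + j1·1) = 1 + j1 → |·| ≈ 1.4142, ∠ ≈ 45.00°
zero (1 + j1·0.025) = 1 + j0.025 → |·| ≈ 1.0003, ∠ ≈ 1.43°
pole (1 + j1·0.125) = 1 + j0.125 → |·| ≈ 1.0078, ∠ ≈ 7.13°
pole (1 + j1·0.1) = 1 + j0.1 → |·| ≈ 1.005, ∠ ≈ 5.71°
|L| = 25 · 1.4142 · 1.0003 / (1.0078 · 1.005) ≈ 34.917
Gain = 20 log₁₀(34.917) ≈ 30.86 dB
∠L = (45.00° + 1.43°) − (7.13° + 5.71°) = 33.59°

30.9 dB, 33.6°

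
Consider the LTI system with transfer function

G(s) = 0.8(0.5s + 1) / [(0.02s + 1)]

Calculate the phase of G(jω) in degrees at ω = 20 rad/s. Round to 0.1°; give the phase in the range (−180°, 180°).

At ω = 20 rad/s:
zero (1 + j20·0.5) = 1 + j10 → |·| ≈ 10.05, ∠ ≈ 84.29°
pole (1 + j20·0.02) = 1 + j0.4 → |·| ≈ 1.077, ∠ ≈ 21.80°
∠G = (84.29°) − (21.80°) = 62.49°

62.5°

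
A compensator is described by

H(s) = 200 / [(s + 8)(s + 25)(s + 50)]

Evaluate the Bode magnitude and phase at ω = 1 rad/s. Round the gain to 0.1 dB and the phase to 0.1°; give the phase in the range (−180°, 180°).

At s = jω = j1:
pole (s+8): 8 + j1 → |·| = √(8²+1²) = √65 ≈ 8.0623, ∠ = arctan(1/8) ≈ 7.13°
pole (s+25): 25 + j1 → |·| = √(25²+1²) = √626 ≈ 25.02, ∠ = arctan(1/25) ≈ 2.29°
pole (s+50): 50 + j1 → |·| = √(50²+1²) = √2501 ≈ 50.01, ∠ = arctan(1/50) ≈ 1.15°
|H| = 200 / 10088 ≈ 0.019826
Gain = 20 log₁₀(0.019826) ≈ -34.06 dB
∠H = 0.00° − 10.57° = -10.57°

-34.1 dB, -10.6°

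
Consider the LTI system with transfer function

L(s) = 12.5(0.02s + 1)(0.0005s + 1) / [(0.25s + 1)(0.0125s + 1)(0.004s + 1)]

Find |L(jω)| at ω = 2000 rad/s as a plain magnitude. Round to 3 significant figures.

At ω = 2000 rad/s:
zero (1 + j2000·0.02) = 1 + j40 → |·| ≈ 40.012, ∠ ≈ 88.57°
zero (1 + j2000·0.0005) = 1 + j1 → |·| ≈ 1.4142, ∠ ≈ 45.00°
pole (1 + j2000·0.25) = 1 + j500 → |·| ≈ 500, ∠ ≈ 89.89°
pole (1 + j2000·0.0125) = 1 + j25 → |·| ≈ 25.02, ∠ ≈ 87.71°
pole (1 + j2000·0.004) = 1 + j8 → |·| ≈ 8.0623, ∠ ≈ 82.87°
|L| = 12.5 · 40.012 · 1.4142 / (500 · 25.02 · 8.0623) ≈ 0.0070129

0.00701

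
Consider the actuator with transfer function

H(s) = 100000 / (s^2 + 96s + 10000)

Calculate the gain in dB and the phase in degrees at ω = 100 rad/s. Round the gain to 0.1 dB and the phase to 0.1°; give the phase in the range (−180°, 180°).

At s = jω = j100:
quadratic: (j100)² + 96·j100 + 10000 = 0 + j9600 → |·| ≈ 9600, ∠ ≈ 90.00°
|H| = 100000 / 9600 ≈ 10.417
Gain = 20 log₁₀(10.417) ≈ 20.35 dB
∠H = 0.00° − 90.00° = -90.00°

20.4 dB, -90.0°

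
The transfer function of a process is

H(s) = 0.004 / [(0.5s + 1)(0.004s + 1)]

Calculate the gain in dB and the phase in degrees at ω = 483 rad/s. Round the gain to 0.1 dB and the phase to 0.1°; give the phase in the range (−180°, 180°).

-102.4 dB, -152.4°

At ω = 483 rad/s:
pole (1 + j483·0.5) = 1 + j241.5 → |·| ≈ 241.5, ∠ ≈ 89.76°
pole (1 + j483·0.004) = 1 + j1.932 → |·| ≈ 2.1755, ∠ ≈ 62.63°
|H| = 0.004 · 1 / (241.5 · 2.1755) ≈ 7.6135e-06
Gain = 20 log₁₀(7.6135e-06) ≈ -102.37 dB
∠H = (0°) − (89.76° + 62.63°) = -152.39°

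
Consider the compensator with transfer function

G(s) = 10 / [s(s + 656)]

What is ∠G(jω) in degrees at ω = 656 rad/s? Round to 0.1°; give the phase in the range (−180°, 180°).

At s = jω = j656:
pole (s+656): 656 + j656 → |·| = √(656²+656²) = √860672 ≈ 927.72, ∠ = arctan(656/656) ≈ 45.00°
pole at origin: |s| = 656, ∠ = 90.00° (in denominator)
∠G = 0.00° − 135.00° = -135.00°

-135.0°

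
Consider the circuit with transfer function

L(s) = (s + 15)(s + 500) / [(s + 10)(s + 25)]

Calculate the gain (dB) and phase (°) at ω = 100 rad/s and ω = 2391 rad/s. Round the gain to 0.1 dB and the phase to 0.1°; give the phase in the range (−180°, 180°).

ω = 100: 13.9 dB, -67.5°; ω = 2391: 0.2 dB, -11.3°

At s = jω = j100:
zero (s+15): 15 + j100 → |·| = √(15²+100²) = √10225 ≈ 101.12, ∠ = arctan(100/15) ≈ 81.47°
zero (s+500): 500 + j100 → |·| = √(500²+100²) = √260000 ≈ 509.9, ∠ = arctan(100/500) ≈ 11.31°
pole (s+10): 10 + j100 → |·| = √(10²+100²) = √10100 ≈ 100.5, ∠ = arctan(100/10) ≈ 84.29°
pole (s+25): 25 + j100 → |·| = √(25²+100²) = √10625 ≈ 103.08, ∠ = arctan(100/25) ≈ 75.96°
|L| = 1 · 51561 / 10360 ≈ 4.9769
Gain = 20 log₁₀(4.9769) ≈ 13.94 dB
∠L = 92.78° − 160.25° = -67.47°

At s = jω = j2391:
zero (s+15): 15 + j2391 → |·| = √(15²+2391²) = √5717106 ≈ 2391, ∠ = arctan(2391/15) ≈ 89.64°
zero (s+500): 500 + j2391 → |·| = √(500²+2391²) = √5966881 ≈ 2442.7, ∠ = arctan(2391/500) ≈ 78.19°
pole (s+10): 10 + j2391 → |·| = √(10²+2391²) = √5716981 ≈ 2391, ∠ = arctan(2391/10) ≈ 89.76°
pole (s+25): 25 + j2391 → |·| = √(25²+2391²) = √5717506 ≈ 2391.1, ∠ = arctan(2391/25) ≈ 89.40°
|L| = 1 · 5.8405e+06 / 5.7171e+06 ≈ 1.0216
Gain = 20 log₁₀(1.0216) ≈ 0.19 dB
∠L = 167.83° − 179.16° = -11.33°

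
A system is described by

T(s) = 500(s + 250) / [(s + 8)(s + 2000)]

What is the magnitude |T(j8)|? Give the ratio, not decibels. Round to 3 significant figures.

At s = jω = j8:
zero (s+250): 250 + j8 → |·| = √(250²+8²) = √62564 ≈ 250.13, ∠ = arctan(8/250) ≈ 1.83°
pole (s+8): 8 + j8 → |·| = √(8²+8²) = √128 ≈ 11.314, ∠ = arctan(8/8) ≈ 45.00°
pole (s+2000): 2000 + j8 → |·| = √(2000²+8²) = √4000064 ≈ 2000, ∠ = arctan(8/2000) ≈ 0.23°
|T| = 500 · 250.13 / 22628 ≈ 5.527

5.53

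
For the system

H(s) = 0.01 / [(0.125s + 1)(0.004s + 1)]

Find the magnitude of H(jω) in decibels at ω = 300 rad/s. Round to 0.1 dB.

-75.4 dB

At ω = 300 rad/s:
pole (1 + j300·0.125) = 1 + j37.5 → |·| ≈ 37.513, ∠ ≈ 88.47°
pole (1 + j300·0.004) = 1 + j1.2 → |·| ≈ 1.562, ∠ ≈ 50.19°
|H| = 0.01 · 1 / (37.513 · 1.562) ≈ 0.00017066
Gain = 20 log₁₀(0.00017066) ≈ -75.36 dB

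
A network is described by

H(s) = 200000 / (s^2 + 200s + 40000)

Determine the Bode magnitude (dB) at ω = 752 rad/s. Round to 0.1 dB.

At s = jω = j752:
quadratic: (j752)² + 200·j752 + 40000 = -525504 + j150400 → |·| ≈ 5.466e+05, ∠ ≈ 164.03°
|H| = 200000 / 5.466e+05 ≈ 0.3659
Gain = 20 log₁₀(0.3659) ≈ -8.73 dB

-8.7 dB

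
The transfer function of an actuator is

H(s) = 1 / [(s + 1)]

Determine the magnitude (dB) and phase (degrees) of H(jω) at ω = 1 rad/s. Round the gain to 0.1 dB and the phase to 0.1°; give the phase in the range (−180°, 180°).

-3.0 dB, -45.0°

At ω = 1 rad/s:
pole (1 + j1·1) = 1 + j1 → |·| ≈ 1.4142, ∠ ≈ 45.00°
|H| = 1 · 1 / (1.4142) ≈ 0.70711
Gain = 20 log₁₀(0.70711) ≈ -3.01 dB
∠H = (0°) − (45.00°) = -45.00°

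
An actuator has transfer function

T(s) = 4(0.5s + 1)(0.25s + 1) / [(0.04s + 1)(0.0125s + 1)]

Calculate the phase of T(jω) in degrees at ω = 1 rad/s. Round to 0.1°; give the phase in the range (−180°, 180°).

37.6°

At ω = 1 rad/s:
zero (1 + j1·0.5) = 1 + j0.5 → |·| ≈ 1.118, ∠ ≈ 26.57°
zero (1 + j1·0.25) = 1 + j0.25 → |·| ≈ 1.0308, ∠ ≈ 14.04°
pole (1 + j1·0.04) = 1 + j0.04 → |·| ≈ 1.0008, ∠ ≈ 2.29°
pole (1 + j1·0.0125) = 1 + j0.0125 → |·| ≈ 1.0001, ∠ ≈ 0.72°
∠T = (26.57° + 14.04°) − (2.29° + 0.72°) = 37.60°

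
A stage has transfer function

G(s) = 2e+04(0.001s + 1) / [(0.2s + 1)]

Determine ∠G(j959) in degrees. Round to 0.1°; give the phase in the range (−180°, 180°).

At ω = 959 rad/s:
zero (1 + j959·0.001) = 1 + j0.959 → |·| ≈ 1.3855, ∠ ≈ 43.80°
pole (1 + j959·0.2) = 1 + j191.8 → |·| ≈ 191.8, ∠ ≈ 89.70°
∠G = (43.80°) − (89.70°) = -45.90°

-45.9°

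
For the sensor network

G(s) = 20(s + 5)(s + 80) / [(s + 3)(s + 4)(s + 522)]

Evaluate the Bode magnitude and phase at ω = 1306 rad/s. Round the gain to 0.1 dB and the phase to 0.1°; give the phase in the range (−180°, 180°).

-36.9 dB, -71.6°

At s = jω = j1306:
zero (s+5): 5 + j1306 → |·| = √(5²+1306²) = √1705661 ≈ 1306, ∠ = arctan(1306/5) ≈ 89.78°
zero (s+80): 80 + j1306 → |·| = √(80²+1306²) = √1712036 ≈ 1308.4, ∠ = arctan(1306/80) ≈ 86.49°
pole (s+3): 3 + j1306 → |·| = √(3²+1306²) = √1705645 ≈ 1306, ∠ = arctan(1306/3) ≈ 89.87°
pole (s+4): 4 + j1306 → |·| = √(4²+1306²) = √1705652 ≈ 1306, ∠ = arctan(1306/4) ≈ 89.82°
pole (s+522): 522 + j1306 → |·| = √(522²+1306²) = √1978120 ≈ 1406.5, ∠ = arctan(1306/522) ≈ 68.21°
|G| = 20 · 1.7088e+06 / 2.399e+09 ≈ 0.014246
Gain = 20 log₁₀(0.014246) ≈ -36.93 dB
∠G = 176.27° − 247.90° = -71.63°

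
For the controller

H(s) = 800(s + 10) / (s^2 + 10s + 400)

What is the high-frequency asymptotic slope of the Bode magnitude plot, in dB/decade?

Each pole contributes −20 dB/decade at high frequency; each zero contributes +20 dB/decade.
Net: 1 zero(s) − 2 pole(s) → -20 dB/decade.

-20 dB/decade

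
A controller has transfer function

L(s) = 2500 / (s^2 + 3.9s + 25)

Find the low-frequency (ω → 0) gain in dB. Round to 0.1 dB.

40.0 dB

L(0) = 2500 / 25 = 100
20 log₁₀(100) ≈ 40.00 dB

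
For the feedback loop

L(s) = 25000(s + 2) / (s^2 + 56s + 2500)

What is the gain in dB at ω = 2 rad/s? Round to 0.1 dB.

At s = jω = j2:
zero (s+2): 2 + j2 → |·| = √(2²+2²) = √8 ≈ 2.8284, ∠ = arctan(2/2) ≈ 45.00°
quadratic: (j2)² + 56·j2 + 2500 = 2496 + j112 → |·| ≈ 2498.5, ∠ ≈ 2.57°
|L| = 25000 · 2.8284 / 2498.5 ≈ 28.301
Gain = 20 log₁₀(28.301) ≈ 29.04 dB

29.0 dB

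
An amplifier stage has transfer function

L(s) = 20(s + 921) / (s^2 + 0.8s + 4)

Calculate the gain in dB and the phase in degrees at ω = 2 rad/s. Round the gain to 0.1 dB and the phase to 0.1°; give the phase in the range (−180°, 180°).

81.2 dB, -89.9°

At s = jω = j2:
zero (s+921): 921 + j2 → |·| = √(921²+2²) = √848245 ≈ 921, ∠ = arctan(2/921) ≈ 0.12°
quadratic: (j2)² + 0.8·j2 + 4 = 0 + j1.6 → |·| ≈ 1.6, ∠ ≈ 90.00°
|L| = 20 · 921 / 1.6 ≈ 11512
Gain = 20 log₁₀(11512) ≈ 81.22 dB
∠L = 0.12° − 90.00° = -89.88°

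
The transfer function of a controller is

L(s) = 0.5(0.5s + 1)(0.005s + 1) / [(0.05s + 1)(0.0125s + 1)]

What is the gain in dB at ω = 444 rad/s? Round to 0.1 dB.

At ω = 444 rad/s:
zero (1 + j444·0.5) = 1 + j222 → |·| ≈ 222, ∠ ≈ 89.74°
zero (1 + j444·0.005) = 1 + j2.22 → |·| ≈ 2.4348, ∠ ≈ 65.75°
pole (1 + j444·0.05) = 1 + j22.2 → |·| ≈ 22.223, ∠ ≈ 87.42°
pole (1 + j444·0.0125) = 1 + j5.55 → |·| ≈ 5.6394, ∠ ≈ 79.79°
|L| = 0.5 · 222 · 2.4348 / (22.223 · 5.6394) ≈ 2.1565
Gain = 20 log₁₀(2.1565) ≈ 6.67 dB

6.7 dB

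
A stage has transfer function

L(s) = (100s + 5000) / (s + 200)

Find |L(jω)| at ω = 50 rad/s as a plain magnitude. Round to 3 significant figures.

34.3

Substitute s = j50:
Numerator: 100(j50) + 5000 = 5000 + j5000
Denominator: (j50) + 200 = 200 + j50
|N| = √(5000² + 5000²) ≈ 7071.1, ∠N ≈ 45.00°
|D| = √(200² + 50²) ≈ 206.16, ∠D ≈ 14.04°
|L| = 7071.1 / 206.16 ≈ 34.299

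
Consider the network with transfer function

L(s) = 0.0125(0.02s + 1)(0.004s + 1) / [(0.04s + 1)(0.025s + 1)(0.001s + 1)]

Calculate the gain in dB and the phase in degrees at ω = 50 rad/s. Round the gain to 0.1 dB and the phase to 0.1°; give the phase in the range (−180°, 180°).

At ω = 50 rad/s:
zero (1 + j50·0.02) = 1 + j1 → |·| ≈ 1.4142, ∠ ≈ 45.00°
zero (1 + j50·0.004) = 1 + j0.2 → |·| ≈ 1.0198, ∠ ≈ 11.31°
pole (1 + j50·0.04) = 1 + j2 → |·| ≈ 2.2361, ∠ ≈ 63.43°
pole (1 + j50·0.025) = 1 + j1.25 → |·| ≈ 1.6008, ∠ ≈ 51.34°
pole (1 + j50·0.001) = 1 + j0.05 → |·| ≈ 1.0012, ∠ ≈ 2.86°
|L| = 0.0125 · 1.4142 · 1.0198 / (2.2361 · 1.6008 · 1.0012) ≈ 0.0050302
Gain = 20 log₁₀(0.0050302) ≈ -45.97 dB
∠L = (45.00° + 11.31°) − (63.43° + 51.34° + 2.86°) = -61.32°

-46.0 dB, -61.3°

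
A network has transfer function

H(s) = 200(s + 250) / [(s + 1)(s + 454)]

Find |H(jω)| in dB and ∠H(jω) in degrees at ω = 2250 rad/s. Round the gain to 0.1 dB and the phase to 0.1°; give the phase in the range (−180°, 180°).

At s = jω = j2250:
zero (s+250): 250 + j2250 → |·| = √(250²+2250²) = √5125000 ≈ 2263.8, ∠ = arctan(2250/250) ≈ 83.66°
pole (s+1): 1 + j2250 → |·| = √(1²+2250²) = √5062501 ≈ 2250, ∠ = arctan(2250/1) ≈ 89.97°
pole (s+454): 454 + j2250 → |·| = √(454²+2250²) = √5268616 ≈ 2295.3, ∠ = arctan(2250/454) ≈ 78.59°
|H| = 200 · 2263.8 / 5.1644e+06 ≈ 0.087669
Gain = 20 log₁₀(0.087669) ≈ -21.14 dB
∠H = 83.66° − 168.56° = -84.90°

-21.1 dB, -84.9°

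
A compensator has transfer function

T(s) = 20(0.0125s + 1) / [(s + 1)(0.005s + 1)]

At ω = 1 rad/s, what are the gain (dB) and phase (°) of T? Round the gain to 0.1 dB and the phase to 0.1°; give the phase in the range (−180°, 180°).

23.0 dB, -44.6°

At ω = 1 rad/s:
zero (1 + j1·0.0125) = 1 + j0.0125 → |·| ≈ 1.0001, ∠ ≈ 0.72°
pole (1 + j1·1) = 1 + j1 → |·| ≈ 1.4142, ∠ ≈ 45.00°
pole (1 + j1·0.005) = 1 + j0.005 → |·| ≈ 1, ∠ ≈ 0.29°
|T| = 20 · 1.0001 / (1.4142 · 1) ≈ 14.144
Gain = 20 log₁₀(14.144) ≈ 23.01 dB
∠T = (0.72°) − (45.00° + 0.29°) = -44.57°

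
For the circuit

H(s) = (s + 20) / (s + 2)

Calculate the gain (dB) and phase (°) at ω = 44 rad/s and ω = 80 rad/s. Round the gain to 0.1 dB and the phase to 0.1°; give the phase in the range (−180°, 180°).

Substitute s = j44:
Numerator: (j44) + 20 = 20 + j44
Denominator: (j44) + 2 = 2 + j44
|N| = √(20² + 44²) ≈ 48.332, ∠N ≈ 65.56°
|D| = √(2² + 44²) ≈ 44.045, ∠D ≈ 87.40°
|H| = 48.332 / 44.045 ≈ 1.0973
Gain = 20 log₁₀(1.0973) ≈ 0.81 dB
∠H = 65.56° − 87.40° = -21.84°

Substitute s = j80:
Numerator: (j80) + 20 = 20 + j80
Denominator: (j80) + 2 = 2 + j80
|N| = √(20² + 80²) ≈ 82.462, ∠N ≈ 75.96°
|D| = √(2² + 80²) ≈ 80.025, ∠D ≈ 88.57°
|H| = 82.462 / 80.025 ≈ 1.0305
Gain = 20 log₁₀(1.0305) ≈ 0.26 dB
∠H = 75.96° − 88.57° = -12.61°

ω = 44: 0.8 dB, -21.8°; ω = 80: 0.3 dB, -12.6°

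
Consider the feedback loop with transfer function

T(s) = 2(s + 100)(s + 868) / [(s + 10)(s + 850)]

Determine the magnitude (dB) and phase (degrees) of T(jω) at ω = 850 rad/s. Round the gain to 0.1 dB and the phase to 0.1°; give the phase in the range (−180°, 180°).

6.2 dB, -6.6°

At s = jω = j850:
zero (s+100): 100 + j850 → |·| = √(100²+850²) = √732500 ≈ 855.86, ∠ = arctan(850/100) ≈ 83.29°
zero (s+868): 868 + j850 → |·| = √(868²+850²) = √1475924 ≈ 1214.9, ∠ = arctan(850/868) ≈ 44.40°
pole (s+10): 10 + j850 → |·| = √(10²+850²) = √722600 ≈ 850.06, ∠ = arctan(850/10) ≈ 89.33°
pole (s+850): 850 + j850 → |·| = √(850²+850²) = √1445000 ≈ 1202.1, ∠ = arctan(850/850) ≈ 45.00°
|T| = 2 · 1.0398e+06 / 1.0219e+06 ≈ 2.035
Gain = 20 log₁₀(2.035) ≈ 6.17 dB
∠T = 127.69° − 134.33° = -6.64°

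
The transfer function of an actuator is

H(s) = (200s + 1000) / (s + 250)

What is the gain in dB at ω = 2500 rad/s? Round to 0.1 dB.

46.0 dB

Substitute s = j2500:
Numerator: 200(j2500) + 1000 = 1000 + j500000
Denominator: (j2500) + 250 = 250 + j2500
|N| = √(1000² + 500000²) ≈ 5e+05, ∠N ≈ 89.89°
|D| = √(250² + 2500²) ≈ 2512.5, ∠D ≈ 84.29°
|H| = 5e+05 / 2512.5 ≈ 199
Gain = 20 log₁₀(199) ≈ 45.98 dB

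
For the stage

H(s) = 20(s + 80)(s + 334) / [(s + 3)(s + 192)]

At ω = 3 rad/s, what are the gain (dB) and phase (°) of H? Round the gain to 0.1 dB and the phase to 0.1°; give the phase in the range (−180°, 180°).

56.3 dB, -43.2°

At s = jω = j3:
zero (s+80): 80 + j3 → |·| = √(80²+3²) = √6409 ≈ 80.056, ∠ = arctan(3/80) ≈ 2.15°
zero (s+334): 334 + j3 → |·| = √(334²+3²) = √111565 ≈ 334.01, ∠ = arctan(3/334) ≈ 0.51°
pole (s+3): 3 + j3 → |·| = √(3²+3²) = √18 ≈ 4.2426, ∠ = arctan(3/3) ≈ 45.00°
pole (s+192): 192 + j3 → |·| = √(192²+3²) = √36873 ≈ 192.02, ∠ = arctan(3/192) ≈ 0.90°
|H| = 20 · 26740 / 814.66 ≈ 656.47
Gain = 20 log₁₀(656.47) ≈ 56.34 dB
∠H = 2.66° − 45.90° = -43.24°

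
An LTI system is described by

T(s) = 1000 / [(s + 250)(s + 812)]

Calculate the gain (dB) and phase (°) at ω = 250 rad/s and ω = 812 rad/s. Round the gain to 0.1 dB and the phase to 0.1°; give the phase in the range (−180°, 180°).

ω = 250: -49.6 dB, -62.1°; ω = 812: -59.8 dB, -117.9°

At s = jω = j250:
pole (s+250): 250 + j250 → |·| = √(250²+250²) = √125000 ≈ 353.55, ∠ = arctan(250/250) ≈ 45.00°
pole (s+812): 812 + j250 → |·| = √(812²+250²) = √721844 ≈ 849.61, ∠ = arctan(250/812) ≈ 17.11°
|T| = 1000 / 3.0038e+05 ≈ 0.0033291
Gain = 20 log₁₀(0.0033291) ≈ -49.55 dB
∠T = 0.00° − 62.11° = -62.11°

At s = jω = j812:
pole (s+250): 250 + j812 → |·| = √(250²+812²) = √721844 ≈ 849.61, ∠ = arctan(812/250) ≈ 72.89°
pole (s+812): 812 + j812 → |·| = √(812²+812²) = √1318688 ≈ 1148.3, ∠ = arctan(812/812) ≈ 45.00°
|T| = 1000 / 9.7561e+05 ≈ 0.001025
Gain = 20 log₁₀(0.001025) ≈ -59.79 dB
∠T = 0.00° − 117.89° = -117.89°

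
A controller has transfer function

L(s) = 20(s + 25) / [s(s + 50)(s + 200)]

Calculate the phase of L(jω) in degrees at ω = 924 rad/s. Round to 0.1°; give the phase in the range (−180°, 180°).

At s = jω = j924:
zero (s+25): 25 + j924 → |·| = √(25²+924²) = √854401 ≈ 924.34, ∠ = arctan(924/25) ≈ 88.45°
pole (s+50): 50 + j924 → |·| = √(50²+924²) = √856276 ≈ 925.35, ∠ = arctan(924/50) ≈ 86.90°
pole (s+200): 200 + j924 → |·| = √(200²+924²) = √893776 ≈ 945.4, ∠ = arctan(924/200) ≈ 77.79°
pole at origin: |s| = 924, ∠ = 90.00° (in denominator)
∠L = 88.45° − 254.69° = -166.24°

-166.2°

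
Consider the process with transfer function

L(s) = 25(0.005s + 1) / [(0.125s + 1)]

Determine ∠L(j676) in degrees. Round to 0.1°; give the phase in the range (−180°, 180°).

At ω = 676 rad/s:
zero (1 + j676·0.005) = 1 + j3.38 → |·| ≈ 3.5248, ∠ ≈ 73.52°
pole (1 + j676·0.125) = 1 + j84.5 → |·| ≈ 84.506, ∠ ≈ 89.32°
∠L = (73.52°) − (89.32°) = -15.80°

-15.8°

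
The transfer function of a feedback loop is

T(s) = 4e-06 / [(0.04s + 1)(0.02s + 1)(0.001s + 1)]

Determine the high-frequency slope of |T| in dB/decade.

Each pole contributes −20 dB/decade at high frequency; each zero contributes +20 dB/decade.
Net: 0 zero(s) − 3 pole(s) → -60 dB/decade.

-60 dB/decade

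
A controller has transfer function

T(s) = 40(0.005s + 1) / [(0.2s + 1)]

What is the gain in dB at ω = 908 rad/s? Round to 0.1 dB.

0.2 dB

At ω = 908 rad/s:
zero (1 + j908·0.005) = 1 + j4.54 → |·| ≈ 4.6488, ∠ ≈ 77.58°
pole (1 + j908·0.2) = 1 + j181.6 → |·| ≈ 181.6, ∠ ≈ 89.68°
|T| = 40 · 4.6488 / (181.6) ≈ 1.024
Gain = 20 log₁₀(1.024) ≈ 0.21 dB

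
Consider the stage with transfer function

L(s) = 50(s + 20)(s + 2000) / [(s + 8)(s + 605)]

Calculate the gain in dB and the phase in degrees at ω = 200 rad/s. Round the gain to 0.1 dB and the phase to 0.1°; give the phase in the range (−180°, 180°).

44.0 dB, -16.0°

At s = jω = j200:
zero (s+20): 20 + j200 → |·| = √(20²+200²) = √40400 ≈ 201, ∠ = arctan(200/20) ≈ 84.29°
zero (s+2000): 2000 + j200 → |·| = √(2000²+200²) = √4040000 ≈ 2010, ∠ = arctan(200/2000) ≈ 5.71°
pole (s+8): 8 + j200 → |·| = √(8²+200²) = √40064 ≈ 200.16, ∠ = arctan(200/8) ≈ 87.71°
pole (s+605): 605 + j200 → |·| = √(605²+200²) = √406025 ≈ 637.2, ∠ = arctan(200/605) ≈ 18.29°
|L| = 50 · 4.0401e+05 / 1.2754e+05 ≈ 158.39
Gain = 20 log₁₀(158.39) ≈ 43.99 dB
∠L = 90.00° − 106.00° = -16.00°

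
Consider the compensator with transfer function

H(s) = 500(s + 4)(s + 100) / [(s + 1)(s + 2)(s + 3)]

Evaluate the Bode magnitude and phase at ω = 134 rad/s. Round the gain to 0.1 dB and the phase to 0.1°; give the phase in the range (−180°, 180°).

13.4 dB, -125.9°

At s = jω = j134:
zero (s+4): 4 + j134 → |·| = √(4²+134²) = √17972 ≈ 134.06, ∠ = arctan(134/4) ≈ 88.29°
zero (s+100): 100 + j134 → |·| = √(100²+134²) = √27956 ≈ 167.2, ∠ = arctan(134/100) ≈ 53.27°
pole (s+1): 1 + j134 → |·| = √(1²+134²) = √17957 ≈ 134, ∠ = arctan(134/1) ≈ 89.57°
pole (s+2): 2 + j134 → |·| = √(2²+134²) = √17960 ≈ 134.01, ∠ = arctan(134/2) ≈ 89.14°
pole (s+3): 3 + j134 → |·| = √(3²+134²) = √17965 ≈ 134.03, ∠ = arctan(134/3) ≈ 88.72°
|H| = 500 · 22415 / 2.4068e+06 ≈ 4.6566
Gain = 20 log₁₀(4.6566) ≈ 13.36 dB
∠H = 141.56° − 267.43° = -125.87°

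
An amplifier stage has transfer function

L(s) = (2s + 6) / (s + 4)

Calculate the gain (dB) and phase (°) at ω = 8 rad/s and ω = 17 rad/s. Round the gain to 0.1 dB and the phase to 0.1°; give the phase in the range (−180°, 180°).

ω = 8: 5.6 dB, 6.0°; ω = 17: 5.9 dB, 3.2°

Substitute s = j8:
Numerator: 2(j8) + 6 = 6 + j16
Denominator: (j8) + 4 = 4 + j8
|N| = √(6² + 16²) ≈ 17.088, ∠N ≈ 69.44°
|D| = √(4² + 8²) ≈ 8.9443, ∠D ≈ 63.43°
|L| = 17.088 / 8.9443 ≈ 1.9105
Gain = 20 log₁₀(1.9105) ≈ 5.62 dB
∠L = 69.44° − 63.43° = 6.01°

Substitute s = j17:
Numerator: 2(j17) + 6 = 6 + j34
Denominator: (j17) + 4 = 4 + j17
|N| = √(6² + 34²) ≈ 34.525, ∠N ≈ 79.99°
|D| = √(4² + 17²) ≈ 17.464, ∠D ≈ 76.76°
|L| = 34.525 / 17.464 ≈ 1.9769
Gain = 20 log₁₀(1.9769) ≈ 5.92 dB
∠L = 79.99° − 76.76° = 3.23°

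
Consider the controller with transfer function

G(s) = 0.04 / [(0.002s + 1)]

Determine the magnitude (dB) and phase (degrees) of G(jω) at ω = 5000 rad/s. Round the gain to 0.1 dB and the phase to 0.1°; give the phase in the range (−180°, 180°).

-48.0 dB, -84.3°

At ω = 5000 rad/s:
pole (1 + j5000·0.002) = 1 + j10 → |·| ≈ 10.05, ∠ ≈ 84.29°
|G| = 0.04 · 1 / (10.05) ≈ 0.0039801
Gain = 20 log₁₀(0.0039801) ≈ -48.00 dB
∠G = (0°) − (84.29°) = -84.29°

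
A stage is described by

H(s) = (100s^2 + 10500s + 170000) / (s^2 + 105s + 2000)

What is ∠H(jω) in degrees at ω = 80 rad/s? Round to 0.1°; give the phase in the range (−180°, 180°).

Substitute s = j80:
Numerator: 100(j80)^2 + 10500(j80) + 170000 = -470000 + j840000
Denominator: (j80)^2 + 105(j80) + 2000 = -4400 + j8400
|N| = √(470000² + 840000²) ≈ 9.6255e+05, ∠N ≈ 119.23°
|D| = √(4400² + 8400²) ≈ 9482.6, ∠D ≈ 117.65°
∠H = 119.23° − 117.65° = 1.58°

1.6°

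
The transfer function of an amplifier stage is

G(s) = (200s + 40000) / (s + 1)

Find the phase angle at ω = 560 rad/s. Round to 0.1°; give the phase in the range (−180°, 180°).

Substitute s = j560:
Numerator: 200(j560) + 40000 = 40000 + j112000
Denominator: (j560) + 1 = 1 + j560
|N| = √(40000² + 112000²) ≈ 1.1893e+05, ∠N ≈ 70.35°
|D| = √(1² + 560²) ≈ 560, ∠D ≈ 89.90°
∠G = 70.35° − 89.90° = -19.55°

-19.6°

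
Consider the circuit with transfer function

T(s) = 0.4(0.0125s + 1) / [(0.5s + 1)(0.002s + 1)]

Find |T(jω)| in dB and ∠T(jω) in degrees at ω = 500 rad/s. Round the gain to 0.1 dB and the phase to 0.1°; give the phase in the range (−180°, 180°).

At ω = 500 rad/s:
zero (1 + j500·0.0125) = 1 + j6.25 → |·| ≈ 6.3295, ∠ ≈ 80.91°
pole (1 + j500·0.5) = 1 + j250 → |·| ≈ 250, ∠ ≈ 89.77°
pole (1 + j500·0.002) = 1 + j1 → |·| ≈ 1.4142, ∠ ≈ 45.00°
|T| = 0.4 · 6.3295 / (250 · 1.4142) ≈ 0.0071611
Gain = 20 log₁₀(0.0071611) ≈ -42.90 dB
∠T = (80.91°) − (89.77° + 45.00°) = -53.86°

-42.9 dB, -53.9°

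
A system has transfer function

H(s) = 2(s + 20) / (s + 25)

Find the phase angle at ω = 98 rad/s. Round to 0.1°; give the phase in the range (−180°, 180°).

At s = jω = j98:
zero (s+20): 20 + j98 → |·| = √(20²+98²) = √10004 ≈ 100.02, ∠ = arctan(98/20) ≈ 78.47°
pole (s+25): 25 + j98 → |·| = √(25²+98²) = √10229 ≈ 101.14, ∠ = arctan(98/25) ≈ 75.69°
∠H = 78.47° − 75.69° = 2.78°

2.8°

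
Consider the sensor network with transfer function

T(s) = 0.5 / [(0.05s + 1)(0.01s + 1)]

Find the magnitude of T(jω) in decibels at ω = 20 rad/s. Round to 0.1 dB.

-9.2 dB

At ω = 20 rad/s:
pole (1 + j20·0.05) = 1 + j1 → |·| ≈ 1.4142, ∠ ≈ 45.00°
pole (1 + j20·0.01) = 1 + j0.2 → |·| ≈ 1.0198, ∠ ≈ 11.31°
|T| = 0.5 · 1 / (1.4142 · 1.0198) ≈ 0.34669
Gain = 20 log₁₀(0.34669) ≈ -9.20 dB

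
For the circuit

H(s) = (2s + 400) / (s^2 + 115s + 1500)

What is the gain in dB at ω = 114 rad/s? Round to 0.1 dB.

Substitute s = j114:
Numerator: 2(j114) + 400 = 400 + j228
Denominator: (j114)^2 + 115(j114) + 1500 = -11496 + j13110
|N| = √(400² + 228²) ≈ 460.42, ∠N ≈ 29.68°
|D| = √(11496² + 13110²) ≈ 17436, ∠D ≈ 131.25°
|H| = 460.42 / 17436 ≈ 0.026406
Gain = 20 log₁₀(0.026406) ≈ -31.57 dB

-31.6 dB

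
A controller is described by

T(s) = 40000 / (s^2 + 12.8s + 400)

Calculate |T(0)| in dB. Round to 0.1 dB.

T(0) = 40000 / 400 = 100
20 log₁₀(100) ≈ 40.00 dB

40.0 dB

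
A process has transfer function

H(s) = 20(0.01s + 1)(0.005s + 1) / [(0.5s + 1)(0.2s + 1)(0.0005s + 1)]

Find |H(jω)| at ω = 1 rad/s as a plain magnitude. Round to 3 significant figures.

At ω = 1 rad/s:
zero (1 + j1·0.01) = 1 + j0.01 → |·| ≈ 1, ∠ ≈ 0.57°
zero (1 + j1·0.005) = 1 + j0.005 → |·| ≈ 1, ∠ ≈ 0.29°
pole (1 + j1·0.5) = 1 + j0.5 → |·| ≈ 1.118, ∠ ≈ 26.57°
pole (1 + j1·0.2) = 1 + j0.2 → |·| ≈ 1.0198, ∠ ≈ 11.31°
pole (1 + j1·0.0005) = 1 + j0.0005 → |·| ≈ 1, ∠ ≈ 0.03°
|H| = 20 · 1 · 1 / (1.118 · 1.0198 · 1) ≈ 17.542

17.5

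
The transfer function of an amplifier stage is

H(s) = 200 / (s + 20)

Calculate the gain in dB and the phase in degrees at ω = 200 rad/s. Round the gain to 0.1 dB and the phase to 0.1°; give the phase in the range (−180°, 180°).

Substitute s = j200:
Numerator: 200 = 200 + j0
Denominator: (j200) + 20 = 20 + j200
|N| = √(200² + 0²) ≈ 200, ∠N ≈ 0.00°
|D| = √(20² + 200²) ≈ 201, ∠D ≈ 84.29°
|H| = 200 / 201 ≈ 0.99502
Gain = 20 log₁₀(0.99502) ≈ -0.04 dB
∠H = 0.00° − 84.29° = -84.29°

-0.0 dB, -84.3°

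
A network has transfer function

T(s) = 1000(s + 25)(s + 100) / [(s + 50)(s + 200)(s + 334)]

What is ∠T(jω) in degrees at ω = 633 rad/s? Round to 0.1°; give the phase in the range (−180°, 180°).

-51.4°

At s = jω = j633:
zero (s+25): 25 + j633 → |·| = √(25²+633²) = √401314 ≈ 633.49, ∠ = arctan(633/25) ≈ 87.74°
zero (s+100): 100 + j633 → |·| = √(100²+633²) = √410689 ≈ 640.85, ∠ = arctan(633/100) ≈ 81.02°
pole (s+50): 50 + j633 → |·| = √(50²+633²) = √403189 ≈ 634.97, ∠ = arctan(633/50) ≈ 85.48°
pole (s+200): 200 + j633 → |·| = √(200²+633²) = √440689 ≈ 663.84, ∠ = arctan(633/200) ≈ 72.47°
pole (s+334): 334 + j633 → |·| = √(334²+633²) = √512245 ≈ 715.71, ∠ = arctan(633/334) ≈ 62.18°
∠T = 168.76° − 220.13° = -51.37°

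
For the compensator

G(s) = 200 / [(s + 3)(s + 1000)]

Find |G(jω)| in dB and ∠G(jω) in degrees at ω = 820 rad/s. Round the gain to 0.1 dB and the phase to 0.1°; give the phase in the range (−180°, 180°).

At s = jω = j820:
pole (s+3): 3 + j820 → |·| = √(3²+820²) = √672409 ≈ 820.01, ∠ = arctan(820/3) ≈ 89.79°
pole (s+1000): 1000 + j820 → |·| = √(1000²+820²) = √1672400 ≈ 1293.2, ∠ = arctan(820/1000) ≈ 39.35°
|G| = 200 / 1.0604e+06 ≈ 0.00018861
Gain = 20 log₁₀(0.00018861) ≈ -74.49 dB
∠G = 0.00° − 129.14° = -129.14°

-74.5 dB, -129.1°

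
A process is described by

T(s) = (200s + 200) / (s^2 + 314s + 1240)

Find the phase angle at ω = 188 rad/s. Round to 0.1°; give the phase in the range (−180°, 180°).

Substitute s = j188:
Numerator: 200(j188) + 200 = 200 + j37600
Denominator: (j188)^2 + 314(j188) + 1240 = -34104 + j59032
|N| = √(200² + 37600²) ≈ 37601, ∠N ≈ 89.70°
|D| = √(34104² + 59032²) ≈ 68175, ∠D ≈ 120.02°
∠T = 89.70° − 120.02° = -30.32°

-30.3°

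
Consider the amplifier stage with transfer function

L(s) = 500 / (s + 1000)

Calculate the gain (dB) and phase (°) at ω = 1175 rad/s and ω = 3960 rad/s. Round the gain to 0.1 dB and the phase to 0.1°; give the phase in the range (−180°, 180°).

Substitute s = j1175:
Numerator: 500 = 500 + j0
Denominator: (j1175) + 1000 = 1000 + j1175
|N| = √(500² + 0²) ≈ 500, ∠N ≈ 0.00°
|D| = √(1000² + 1175²) ≈ 1542.9, ∠D ≈ 49.60°
|L| = 500 / 1542.9 ≈ 0.32407
Gain = 20 log₁₀(0.32407) ≈ -9.79 dB
∠L = 0.00° − 49.60° = -49.60°

Substitute s = j3960:
Numerator: 500 = 500 + j0
Denominator: (j3960) + 1000 = 1000 + j3960
|N| = √(500² + 0²) ≈ 500, ∠N ≈ 0.00°
|D| = √(1000² + 3960²) ≈ 4084.3, ∠D ≈ 75.83°
|L| = 500 / 4084.3 ≈ 0.12242
Gain = 20 log₁₀(0.12242) ≈ -18.24 dB
∠L = 0.00° − 75.83° = -75.83°

ω = 1175: -9.8 dB, -49.6°; ω = 3960: -18.2 dB, -75.8°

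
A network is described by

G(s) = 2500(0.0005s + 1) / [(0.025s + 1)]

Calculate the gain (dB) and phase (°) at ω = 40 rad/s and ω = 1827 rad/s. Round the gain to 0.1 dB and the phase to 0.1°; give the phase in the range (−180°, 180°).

ω = 40: 65.0 dB, -43.9°; ω = 1827: 37.4 dB, -46.3°

At ω = 40 rad/s:
zero (1 + j40·0.0005) = 1 + j0.02 → |·| ≈ 1.0002, ∠ ≈ 1.15°
pole (1 + j40·0.025) = 1 + j1 → |·| ≈ 1.4142, ∠ ≈ 45.00°
|G| = 2500 · 1.0002 / (1.4142) ≈ 1768.1
Gain = 20 log₁₀(1768.1) ≈ 64.95 dB
∠G = (1.15°) − (45.00°) = -43.85°

At ω = 1827 rad/s:
zero (1 + j1827·0.0005) = 1 + j0.9135 → |·| ≈ 1.3544, ∠ ≈ 42.41°
pole (1 + j1827·0.025) = 1 + j45.675 → |·| ≈ 45.686, ∠ ≈ 88.75°
|G| = 2500 · 1.3544 / (45.686) ≈ 74.115
Gain = 20 log₁₀(74.115) ≈ 37.40 dB
∠G = (42.41°) − (88.75°) = -46.34°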